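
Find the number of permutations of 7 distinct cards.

The number of ways to arrange 7 distinct objects is 7!.

Final answer: 7! = 5040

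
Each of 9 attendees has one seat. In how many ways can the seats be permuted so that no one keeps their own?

D(n) = (n-1)(D(n-1) + D(n-2)), D(0)=1, D(1)=0.
D(2) = 1 x (0 + 1) = 1
D(3) = 2 x (1 + 0) = 2
D(4) = 3 x (2 + 1) = 9
D(5) = 4 x (9 + 2) = 44
D(6) = 5 x (44 + 9) = 265
D(7) = 6 x (265 + 44) = 1854
D(8) = 7 x (1854 + 265) = 14833
D(9) = 8 x (D(8) + D(7)) = 8 x (14833 + 1854)

Final answer: D(9) = 133496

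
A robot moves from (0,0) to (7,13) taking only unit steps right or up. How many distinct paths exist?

Each path has 7 right steps and 13 up steps in some order (20 steps total).
Choose which 13 of the 20 steps are up: C(20,13).

Final answer: C(20,13) = 77520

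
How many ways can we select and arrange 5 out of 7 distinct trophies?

P(7,5) = 7!/(7-5)! = 7!/2!.

Final answer: P(7,5) = 2520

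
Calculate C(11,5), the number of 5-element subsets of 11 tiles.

C(11,5) = 11!/(5! x 6!).

Final answer: \binom{11}{5} = 462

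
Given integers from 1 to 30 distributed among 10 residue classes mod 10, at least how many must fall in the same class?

By pigeonhole with 30 objects and 10 categories: ceiling(30/10).

Final answer: 3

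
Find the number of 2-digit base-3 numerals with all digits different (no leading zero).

First digit: 2 (nonzero). Second: 2 (not first). Third: 1, etc.
Total: 2 x 2.

Final answer: 4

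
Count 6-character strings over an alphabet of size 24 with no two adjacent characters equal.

Let g(n) count such strings. g(1) = 24, and each valid string of length n-1 extends in 23 ways (any symbol but the last), so g(n) = 23 g(n-1).
Total: g(6) = 24 x 23^5.

Final answer: 24 x 23^{5} = 154472232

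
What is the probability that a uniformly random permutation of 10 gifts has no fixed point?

D(n) = (n-1)(D(n-1) + D(n-2)), D(0)=1, D(1)=0.
Building up: D(2)=1, D(3)=2, D(4)=9, D(5)=44, D(6)=265, D(7)=1854, D(8)=14833, D(9)=133496, D(10)=1334961.
Total arrangements: 10! = 3628800.
Probability = D(10)/10! = 16481/44800.

Final answer: D(10)/10! = 1334961/3628800 = 0.367879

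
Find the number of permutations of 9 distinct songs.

The number of ways to arrange 9 distinct objects is 9!.

Final answer: 9! = 362880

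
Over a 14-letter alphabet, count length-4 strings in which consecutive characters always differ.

Let g(n) count such strings. g(1) = 14, and each valid string of length n-1 extends in 13 ways (any symbol but the last), so g(n) = 13 g(n-1).
Total: g(4) = 14 x 13^3.

Final answer: 14 x 13^{3} = 30758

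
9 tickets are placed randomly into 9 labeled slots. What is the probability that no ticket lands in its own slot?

Use the recurrence D(n) = (n-1)(D(n-1) + D(n-2)) with D(0)=1, D(1)=0.
Building up: D(2)=1, D(3)=2, D(4)=9, D(5)=44, D(6)=265, D(7)=1854, D(8)=14833, D(9)=133496.
Total arrangements: 9! = 362880.
Probability = D(9)/9! = 16687/45360.

Final answer: D(9)/9! = 133496/362880 = 0.367879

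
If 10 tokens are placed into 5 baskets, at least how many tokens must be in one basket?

By the pigeonhole principle: ceiling(10/5).

Final answer: 2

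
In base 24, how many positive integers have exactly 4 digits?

Leading digit: 23 options (nonzero). Other 3 digit(s): 24 options each.
Total: 23 x 24^3.

Final answer: 317952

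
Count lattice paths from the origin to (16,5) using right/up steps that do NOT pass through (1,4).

Total paths to (16,5): C(21,5) = 20349.
Paths through (1,4): C(5,4) x C(16,1) = 80.
Avoiding (1,4): 20349 - 80.

Final answer: 20269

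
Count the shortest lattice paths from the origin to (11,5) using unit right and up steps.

Each path has 11 right steps and 5 up steps in some order (16 steps total).
Choose which 5 of the 16 steps are up: C(16,5).

Final answer: C(16,5) = 4368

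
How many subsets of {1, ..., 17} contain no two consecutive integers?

Let a(n) count such subsets of {1, ..., n}. Either n is excluded (a(n-1) ways) or n is included, forcing n-1 out (a(n-2) ways), so a(n) = a(n-1) + a(n-2) with a(1)=2, a(2)=3.
Iterating the recurrence: a(1)=2, a(2)=3, a(3)=5, a(4)=8, a(5)=13, a(6)=21, a(7)=34, a(8)=55, a(9)=89, a(10)=144, a(11)=233, a(12)=377, a(13)=610, a(14)=987, a(15)=1597, a(16)=2584, a(17)=4181.

Final answer: 4181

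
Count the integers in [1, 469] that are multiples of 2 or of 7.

Multiples of 2: 234. Multiples of 7: 67. Of both (lcm=14): 33.
By inclusion-exclusion: 234 + 67 - 33.

Final answer: 268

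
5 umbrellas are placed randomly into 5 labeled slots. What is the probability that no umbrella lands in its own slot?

D(n) = (n-1)(D(n-1) + D(n-2)), D(0)=1, D(1)=0.
Building up: D(2)=1, D(3)=2, D(4)=9, D(5)=44.
Total arrangements: 5! = 120.
Probability = D(5)/5! = 11/30.

Final answer: D(5)/5! = 44/120 = 0.366667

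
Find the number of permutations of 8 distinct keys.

The number of ways to arrange 8 distinct objects is 8!.

Final answer: 8! = 40320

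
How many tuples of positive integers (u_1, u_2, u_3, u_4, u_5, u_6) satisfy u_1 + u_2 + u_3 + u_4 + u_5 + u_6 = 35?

Substitute u'_i = u_i - 1 (so u'_i >= 0). Then sum u'_i = 35 - 6 = 29.
Stars and bars: C(29+6-1, 6-1) = C(34,5).

Final answer: C(34,5) = 278256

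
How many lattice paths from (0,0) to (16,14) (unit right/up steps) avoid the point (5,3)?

Total paths to (16,14): C(30,14) = 145422675.
Paths through (5,3): C(8,3) x C(22,11) = 39504192.
Avoiding (5,3): 145422675 - 39504192.

Final answer: 105918483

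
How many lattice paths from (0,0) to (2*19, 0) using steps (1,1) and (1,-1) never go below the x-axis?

Total monotonic paths to (19,19): C(38,19) = 35345263800.
By the reflection principle, paths that go above the diagonal number C(38,20) = 33578000610.
Valid Dyck paths: 35345263800 - 33578000610.
(Equivalently, C_{19} = C(38,19)/20 = 35345263800/20.)

Final answer: C_{19} = 1767263190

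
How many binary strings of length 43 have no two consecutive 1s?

Classify by the final bit: ...0 gives a(n-1) strings, ...01 gives a(n-2) strings. Thus a(n) = a(n-1) + a(n-2) with a(1)=2, a(2)=3.
Iterating the recurrence: a(1)=2, a(2)=3, a(3)=5, a(4)=8, a(5)=13, a(6)=21, a(7)=34, a(8)=55, a(9)=89, a(10)=144, a(11)=233, a(12)=377, a(13)=610, a(14)=987, a(15)=1597, a(16)=2584, a(17)=4181, a(18)=6765, a(19)=10946, a(20)=17711, a(21)=28657, a(22)=46368, a(23)=75025, a(24)=121393, a(25)=196418, a(26)=317811, a(27)=514229, a(28)=832040, a(29)=1346269, a(30)=2178309, a(31)=3524578, a(32)=5702887, a(33)=9227465, a(34)=14930352, a(35)=24157817, a(36)=39088169, a(37)=63245986, a(38)=102334155, a(39)=165580141, a(40)=267914296, a(41)=433494437, a(42)=701408733, a(43)=1134903170.

Final answer: 1134903170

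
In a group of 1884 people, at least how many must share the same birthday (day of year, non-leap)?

There are 365 possible values for birthday (day of year, non-leap). With 1884 people and 365 categories, by pigeonhole: ceiling(1884/365).

Final answer: 6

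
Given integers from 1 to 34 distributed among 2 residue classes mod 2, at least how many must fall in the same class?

By pigeonhole with 34 objects and 2 categories: ceiling(34/2).

Final answer: 17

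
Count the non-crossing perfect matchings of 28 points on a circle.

This is counted by the nth Catalan number C_n. Here n = 28/2 = 14.
C_n = C(2n,n)/(n+1), so C_{14} = C(28,14)/15 = 40116600/15.

Final answer: C_{14} = 2674440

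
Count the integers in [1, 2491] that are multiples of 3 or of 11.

Multiples of 3: 830. Multiples of 11: 226. Of both (lcm=33): 75.
By inclusion-exclusion: 830 + 226 - 75.

Final answer: 981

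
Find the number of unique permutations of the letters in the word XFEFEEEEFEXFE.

Letters (E:7, F:4, X:2). Total letters: 13.
Permutations = 13!/(7! x 4! x 2!).

Final answer: 25740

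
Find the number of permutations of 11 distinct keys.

The number of ways to arrange 11 distinct objects is 11!.

Final answer: 11! = 39916800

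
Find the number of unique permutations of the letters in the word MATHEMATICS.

Letters (A:2, C:1, E:1, H:1, I:1, M:2, S:1, T:2). Total letters: 11.
Permutations = 11!/(2! x 2! x 2!).

Final answer: 4989600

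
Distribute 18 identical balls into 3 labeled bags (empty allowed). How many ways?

Stars and bars: C(n+k-1, k-1) = C(20,2).

Final answer: C(20,2) = 190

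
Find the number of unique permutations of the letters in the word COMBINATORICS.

Letters (A:1, B:1, C:2, I:2, M:1, N:1, O:2, R:1, S:1, T:1). Total letters: 13.
Permutations = 13!/(2! x 2! x 2!).

Final answer: 778377600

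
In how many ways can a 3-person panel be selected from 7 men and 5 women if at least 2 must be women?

Sum over valid woman counts:
C(5,2)C(7,1) = 70
C(5,3)C(7,0) = 10
Total: 70 + 10.

Final answer: 80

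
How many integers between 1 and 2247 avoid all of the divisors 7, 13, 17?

|div by 7|=321, |div by 13|=172, |div by 17|=132.
|div by 7&13|=24, |div by 7&17|=18, |div by 13&17|=10, |div by all|=1.
By inclusion-exclusion, divisible by at least one: 321+172+132-24-18-10+1 = 574.
Not divisible by any: 2247 - 574.

Final answer: 1673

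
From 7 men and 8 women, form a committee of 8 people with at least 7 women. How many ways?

Sum over valid woman counts:
C(8,7)C(7,1) = 56
C(8,8)C(7,0) = 1
Total: 56 + 1.

Final answer: 57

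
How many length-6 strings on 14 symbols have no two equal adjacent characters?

Let g(n) count such strings. g(1) = 14, and each valid string of length n-1 extends in 13 ways (any symbol but the last), so g(n) = 13 g(n-1).
Total: g(6) = 14 x 13^5.

Final answer: 14 x 13^{5} = 5198102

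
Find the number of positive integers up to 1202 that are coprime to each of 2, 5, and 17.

|div by 2|=601, |div by 5|=240, |div by 17|=70.
|div by 2&5|=120, |div by 2&17|=35, |div by 5&17|=14, |div by all|=7.
By inclusion-exclusion, divisible by at least one: 601+240+70-120-35-14+7 = 749.
Not divisible by any: 1202 - 749.

Final answer: 453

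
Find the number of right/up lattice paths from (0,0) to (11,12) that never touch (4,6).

Total paths to (11,12): C(23,12) = 1352078.
Paths through (4,6): C(10,6) x C(13,6) = 360360.
Avoiding (4,6): 1352078 - 360360.

Final answer: 991718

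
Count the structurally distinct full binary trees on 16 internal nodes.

This is counted by the nth Catalan number C_n. Here n = 16.
C_n = (2n)!/(n!(n+1)!), so C_{16} = 32!/(16! x 17!) = C(32,16)/17 = 601080390/17.

Final answer: C_{16} = 35357670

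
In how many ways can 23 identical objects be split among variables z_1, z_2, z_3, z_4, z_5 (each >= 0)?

Stars and bars with 23 stars and 4 bars:
C(23+5-1, 5-1) = C(27,4).

Final answer: C(27,4) = 17550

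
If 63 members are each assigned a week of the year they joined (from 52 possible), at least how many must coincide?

There are 52 possible values for week of the year they joined. With 63 members and 52 categories, by pigeonhole: ceiling(63/52).

Final answer: 2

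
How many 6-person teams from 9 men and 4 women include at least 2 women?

Sum over valid woman counts:
C(4,2)C(9,4) = 756
C(4,3)C(9,3) = 336
C(4,4)C(9,2) = 36
Total: 756 + 336 + 36.

Final answer: 1128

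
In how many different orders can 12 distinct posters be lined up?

The number of ways to arrange 12 distinct objects is 12!.

Final answer: 12! = 479001600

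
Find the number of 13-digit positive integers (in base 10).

First digit: 9 choices (1-9). Each of the remaining 12 digits: 10 choices.
Total: 9 x 10^12.

Final answer: 9000000000000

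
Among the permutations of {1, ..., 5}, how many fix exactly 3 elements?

Choose which 3 elements are fixed: C(5,3) = 10.
Derange the remaining 2 using D(j) = (j-1)(D(j-1) + D(j-2)), D(0)=1, D(1)=0: D(2)=1.
Total: 10 x 1.

Final answer: C(5,3) D(2) = 10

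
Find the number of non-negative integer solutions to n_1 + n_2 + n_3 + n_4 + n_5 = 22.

Stars and bars with 22 stars and 4 bars:
C(22+5-1, 5-1) = C(26,4).

Final answer: C(26,4) = 14950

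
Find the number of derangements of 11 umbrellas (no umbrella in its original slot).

Use the recurrence D(n) = (n-1)(D(n-1) + D(n-2)) with D(0)=1, D(1)=0.
D(2) = 1 x (0 + 1) = 1
D(3) = 2 x (1 + 0) = 2
D(4) = 3 x (2 + 1) = 9
D(5) = 4 x (9 + 2) = 44
D(6) = 5 x (44 + 9) = 265
D(7) = 6 x (265 + 44) = 1854
D(8) = 7 x (1854 + 265) = 14833
D(9) = 8 x (14833 + 1854) = 133496
D(10) = 9 x (133496 + 14833) = 1334961
D(11) = 10 x (D(10) + D(9)) = 10 x (1334961 + 133496)

Final answer: D(11) = 14684570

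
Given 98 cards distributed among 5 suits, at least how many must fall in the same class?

By pigeonhole with 98 objects and 5 categories: ceiling(98/5).

Final answer: 20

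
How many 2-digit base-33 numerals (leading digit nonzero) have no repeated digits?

First digit: 32 (nonzero). Second: 32 (not first). Third: 31, etc.
Total: 32 x 32.

Final answer: 1024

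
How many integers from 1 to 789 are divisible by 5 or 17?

Multiples of 5: 157. Multiples of 17: 46. Of both (lcm=85): 9.
By inclusion-exclusion: 157 + 46 - 9.

Final answer: 194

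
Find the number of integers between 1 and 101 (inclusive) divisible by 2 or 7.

Multiples of 2: 50. Multiples of 7: 14. Of both (lcm=14): 7.
By inclusion-exclusion: 50 + 14 - 7.

Final answer: 57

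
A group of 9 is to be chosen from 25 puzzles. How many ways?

C(25,9) = 25!/(9! x 16!).

Final answer: \binom{25}{9} = 2042975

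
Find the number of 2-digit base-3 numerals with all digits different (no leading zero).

The leading digit has 2 choices (anything but zero); the next has 2 (anything but the first), then 1, and so on, one fewer each time.
Total: 2 x 2.

Final answer: 4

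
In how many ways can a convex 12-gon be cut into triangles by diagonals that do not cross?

The structures are counted by the Catalan number C_n. Here n = 12 - 2 = 10.
C_n = (2n)!/(n!(n+1)!), so C_{10} = 20!/(10! x 11!) = C(20,10)/11 = 184756/11.

Final answer: C_{10} = 16796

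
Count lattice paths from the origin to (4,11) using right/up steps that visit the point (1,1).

Paths (0,0)->(1,1): C(2,1) = 2.
Paths (1,1)->(4,11): C(13,10) = 286.
By multiplication principle: 2 x 286.

Final answer: 572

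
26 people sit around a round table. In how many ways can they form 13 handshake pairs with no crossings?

The structures are counted by the Catalan number C_n. Here n = 26/2 = 13.
C_n = C(2n,n) - C(2n,n+1), so C_{13} = C(26,13) - C(26,14) = 10400600 - 9657700.

Final answer: C_{13} = 742900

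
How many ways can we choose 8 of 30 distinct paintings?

C(30,8) = 30!/(8! x 22!).

Final answer: \binom{30}{8} = 5852925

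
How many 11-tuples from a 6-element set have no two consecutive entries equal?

Let g(n) count such strings. g(1) = 6, and each valid string of length n-1 extends in 5 ways (any symbol but the last), so g(n) = 5 g(n-1).
Total: g(11) = 6 x 5^10.

Final answer: 6 x 5^{10} = 58593750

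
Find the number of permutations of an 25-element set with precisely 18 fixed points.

Choose which 18 elements are fixed: C(25,18) = 480700.
Derange the remaining 7 using D(j) = (j-1)(D(j-1) + D(j-2)), D(0)=1, D(1)=0: D(2)=1, D(3)=2, D(4)=9, D(5)=44, D(6)=265, D(7)=1854.
Total: 480700 x 1854.

Final answer: C(25,18) D(7) = 891217800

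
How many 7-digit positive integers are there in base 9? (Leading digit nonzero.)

Leading digit: 8 options (nonzero). Other 6 digit(s): 9 options each.
Total: 8 x 9^6.

Final answer: 4251528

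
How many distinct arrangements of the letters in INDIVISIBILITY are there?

Letters (B:1, D:1, I:6, L:1, N:1, S:1, T:1, V:1, Y:1). Total letters: 14.
Permutations = 14!/(6!).

Final answer: 121080960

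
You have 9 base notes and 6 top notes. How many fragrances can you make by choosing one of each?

By the multiplication principle: 9 x 6.

Final answer: 54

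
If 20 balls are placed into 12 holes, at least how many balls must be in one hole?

By the pigeonhole principle: ceiling(20/12).

Final answer: 2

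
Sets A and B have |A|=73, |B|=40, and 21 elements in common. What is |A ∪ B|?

|A union B| = |A| + |B| - |A intersect B| = 73 + 40 - 21.

Final answer: 92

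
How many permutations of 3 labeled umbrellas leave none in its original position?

D(n) = (n-1)(D(n-1) + D(n-2)), D(0)=1, D(1)=0.
D(2) = 1 x (0 + 1) = 1
D(3) = 2 x (D(2) + D(1)) = 2 x (1 + 0)

Final answer: D(3) = 2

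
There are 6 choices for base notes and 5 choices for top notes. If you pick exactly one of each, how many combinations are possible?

By the multiplication principle: 6 x 5.

Final answer: 30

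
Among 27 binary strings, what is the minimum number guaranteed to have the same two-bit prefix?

There are 4 possible values for two-bit prefix. With 27 binary strings and 4 categories, by pigeonhole: ceiling(27/4).

Final answer: 7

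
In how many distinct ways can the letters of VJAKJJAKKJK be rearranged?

Letters (A:2, J:4, K:4, V:1). Total letters: 11.
Permutations = 11!/(4! x 4! x 2!).

Final answer: 34650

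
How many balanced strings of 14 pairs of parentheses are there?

This is counted by the nth Catalan number C_n. Here n = 14 (pairs).
C_n = C(2n,n) - C(2n,n+1), so C_{14} = C(28,14) - C(28,15) = 40116600 - 37442160.

Final answer: C_{14} = 2674440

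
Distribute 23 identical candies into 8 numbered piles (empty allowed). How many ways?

Stars and bars: C(n+k-1, k-1) = C(30,7).

Final answer: C(30,7) = 2035800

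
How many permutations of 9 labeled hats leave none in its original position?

Derangements satisfy D(n) = (n-1)(D(n-1) + D(n-2)), starting from D(0)=1, D(1)=0.
D(2) = 1 x (0 + 1) = 1
D(3) = 2 x (1 + 0) = 2
D(4) = 3 x (2 + 1) = 9
D(5) = 4 x (9 + 2) = 44
D(6) = 5 x (44 + 9) = 265
D(7) = 6 x (265 + 44) = 1854
D(8) = 7 x (1854 + 265) = 14833
D(9) = 8 x (D(8) + D(7)) = 8 x (14833 + 1854)

Final answer: D(9) = 133496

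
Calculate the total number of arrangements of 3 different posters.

The number of ways to arrange 3 distinct objects is 3!.

Final answer: 3! = 6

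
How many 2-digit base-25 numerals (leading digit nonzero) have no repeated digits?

The leading digit has 24 choices (anything but zero); the next has 24 (anything but the first), then 23, and so on, one fewer each time.
Total: 24 x 24.

Final answer: 576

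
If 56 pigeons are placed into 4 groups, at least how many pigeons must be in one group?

By the pigeonhole principle: ceiling(56/4).

Final answer: 14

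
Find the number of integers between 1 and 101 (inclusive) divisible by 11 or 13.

Multiples of 11: 9. Multiples of 13: 7. Of both (lcm=143): 0.
By inclusion-exclusion: 9 + 7 - 0.

Final answer: 16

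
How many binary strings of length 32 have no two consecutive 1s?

Let a(n) count valid strings. If the last bit is 0 the prefix is any valid string of length n-1; if it is 1 the string must end in 01 with a valid prefix of length n-2. So a(n) = a(n-1) + a(n-2), a(1)=2, a(2)=3.
Iterating the recurrence: a(1)=2, a(2)=3, a(3)=5, a(4)=8, a(5)=13, a(6)=21, a(7)=34, a(8)=55, a(9)=89, a(10)=144, a(11)=233, a(12)=377, a(13)=610, a(14)=987, a(15)=1597, a(16)=2584, a(17)=4181, a(18)=6765, a(19)=10946, a(20)=17711, a(21)=28657, a(22)=46368, a(23)=75025, a(24)=121393, a(25)=196418, a(26)=317811, a(27)=514229, a(28)=832040, a(29)=1346269, a(30)=2178309, a(31)=3524578, a(32)=5702887.

Final answer: 5702887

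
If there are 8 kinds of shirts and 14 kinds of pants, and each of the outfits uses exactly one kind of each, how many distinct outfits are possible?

By the multiplication principle: 8 x 14.

Final answer: 112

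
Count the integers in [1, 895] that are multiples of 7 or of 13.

Multiples of 7: 127. Multiples of 13: 68. Of both (lcm=91): 9.
By inclusion-exclusion: 127 + 68 - 9.

Final answer: 186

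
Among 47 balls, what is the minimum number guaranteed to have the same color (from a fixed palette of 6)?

There are 6 possible values for color (from a fixed palette of 6). With 47 balls and 6 categories, by pigeonhole: ceiling(47/6).

Final answer: 8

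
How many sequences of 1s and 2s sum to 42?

Let f(n) count the ways. The last step is size 1 or 2, so f(n) = f(n-1) + f(n-2) with f(1)=1, f(2)=2.
Iterating the recurrence: f(1)=1, f(2)=2, f(3)=3, f(4)=5, f(5)=8, f(6)=13, f(7)=21, f(8)=34, f(9)=55, f(10)=89, f(11)=144, f(12)=233, f(13)=377, f(14)=610, f(15)=987, f(16)=1597, f(17)=2584, f(18)=4181, f(19)=6765, f(20)=10946, f(21)=17711, f(22)=28657, f(23)=46368, f(24)=75025, f(25)=121393, f(26)=196418, f(27)=317811, f(28)=514229, f(29)=832040, f(30)=1346269, f(31)=2178309, f(32)=3524578, f(33)=5702887, f(34)=9227465, f(35)=14930352, f(36)=24157817, f(37)=39088169, f(38)=63245986, f(39)=102334155, f(40)=165580141, f(41)=267914296, f(42)=433494437.

Final answer: 433494437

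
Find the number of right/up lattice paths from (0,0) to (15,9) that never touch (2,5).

Total paths to (15,9): C(24,9) = 1307504.
Paths through (2,5): C(7,5) x C(17,4) = 49980.
Avoiding (2,5): 1307504 - 49980.

Final answer: 1257524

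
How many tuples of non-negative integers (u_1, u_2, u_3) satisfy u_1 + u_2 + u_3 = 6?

Stars and bars with 6 stars and 2 bars:
C(6+3-1, 3-1) = C(8,2).

Final answer: C(8,2) = 28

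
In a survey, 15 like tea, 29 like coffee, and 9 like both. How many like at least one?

|A union B| = |A| + |B| - |A intersect B| = 15 + 29 - 9.

Final answer: 35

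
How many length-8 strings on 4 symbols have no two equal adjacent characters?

First character: 4 choices. Each subsequent: 3 choices (must differ from the previous one).
Total: 4 x 3^7.

Final answer: 4 x 3^{7} = 8748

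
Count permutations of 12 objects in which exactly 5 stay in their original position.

Choose which 5 elements are fixed: C(12,5) = 792.
Derange the remaining 7 using D(j) = (j-1)(D(j-1) + D(j-2)), D(0)=1, D(1)=0: D(2)=1, D(3)=2, D(4)=9, D(5)=44, D(6)=265, D(7)=1854.
Total: 792 x 1854.

Final answer: C(12,5) D(7) = 1468368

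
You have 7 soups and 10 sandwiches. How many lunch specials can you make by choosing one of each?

By the multiplication principle: 7 x 10.

Final answer: 70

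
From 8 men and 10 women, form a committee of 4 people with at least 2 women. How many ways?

Sum over valid woman counts:
C(10,2)C(8,2) = 1260
C(10,3)C(8,1) = 960
C(10,4)C(8,0) = 210
Total: 1260 + 960 + 210.

Final answer: 2430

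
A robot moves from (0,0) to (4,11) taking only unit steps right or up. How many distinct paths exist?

Each path has 4 right steps and 11 up steps in some order (15 steps total).
Choose which 11 of the 15 steps are up: C(15,11).

Final answer: C(15,11) = 1365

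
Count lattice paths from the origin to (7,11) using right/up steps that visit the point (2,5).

Paths (0,0)->(2,5): C(7,5) = 21.
Paths (2,5)->(7,11): C(11,6) = 462.
By multiplication principle: 21 x 462.

Final answer: 9702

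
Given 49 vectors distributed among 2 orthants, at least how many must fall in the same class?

By pigeonhole with 49 objects and 2 categories: ceiling(49/2).

Final answer: 25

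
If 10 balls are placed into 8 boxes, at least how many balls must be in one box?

By the pigeonhole principle: ceiling(10/8).

Final answer: 2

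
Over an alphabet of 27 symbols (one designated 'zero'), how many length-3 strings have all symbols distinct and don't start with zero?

The leading digit has 26 choices (anything but zero); the next has 26 (anything but the first), then 25, and so on, one fewer each time.
Total: 26 x 26 x 25.

Final answer: 16900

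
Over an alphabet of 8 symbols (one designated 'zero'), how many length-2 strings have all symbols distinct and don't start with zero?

The leading digit has 7 choices (anything but zero); the next has 7 (anything but the first), then 6, and so on, one fewer each time.
Total: 7 x 7.

Final answer: 49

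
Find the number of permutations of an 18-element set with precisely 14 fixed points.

Choose which 14 elements are fixed: C(18,14) = 3060.
Derange the remaining 4 using D(j) = (j-1)(D(j-1) + D(j-2)), D(0)=1, D(1)=0: D(2)=1, D(3)=2, D(4)=9.
Total: 3060 x 9.

Final answer: C(18,14) D(4) = 27540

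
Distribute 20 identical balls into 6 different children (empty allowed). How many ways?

Stars and bars: C(n+k-1, k-1) = C(25,5).

Final answer: C(25,5) = 53130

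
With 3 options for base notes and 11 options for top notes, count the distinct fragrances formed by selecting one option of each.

By the multiplication principle: 3 x 11.

Final answer: 33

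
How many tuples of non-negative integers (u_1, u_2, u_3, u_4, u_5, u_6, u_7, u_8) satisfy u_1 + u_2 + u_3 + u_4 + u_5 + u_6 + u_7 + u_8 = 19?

Stars and bars with 19 stars and 7 bars:
C(19+8-1, 8-1) = C(26,7).

Final answer: C(26,7) = 657800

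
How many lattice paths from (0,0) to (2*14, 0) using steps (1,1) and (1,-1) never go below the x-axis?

Total monotonic paths to (14,14): C(28,14) = 40116600.
By the reflection principle, paths that go above the diagonal number C(28,15) = 37442160.
Valid Dyck paths: 40116600 - 37442160.
(Check: C(28,14) - C(28,15) = C(28,14)/15, the Catalan number C_{14}.)

Final answer: C_{14} = 2674440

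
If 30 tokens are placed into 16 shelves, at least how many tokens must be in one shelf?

By the pigeonhole principle: ceiling(30/16).

Final answer: 2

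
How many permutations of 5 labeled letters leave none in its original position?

Derangements satisfy D(n) = (n-1)(D(n-1) + D(n-2)), starting from D(0)=1, D(1)=0.
D(2) = 1 x (0 + 1) = 1
D(3) = 2 x (1 + 0) = 2
D(4) = 3 x (2 + 1) = 9
D(5) = 4 x (D(4) + D(3)) = 4 x (9 + 2)

Final answer: D(5) = 44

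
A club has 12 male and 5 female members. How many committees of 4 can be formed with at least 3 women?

Sum over valid woman counts:
C(5,3)C(12,1) = 120
C(5,4)C(12,0) = 5
Total: 120 + 5.

Final answer: 125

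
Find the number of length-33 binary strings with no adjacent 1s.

A valid string ends in 0 (append to any length-(n-1) valid string) or in 01 (append to any length-(n-2) valid string), so a(n) = a(n-1) + a(n-2) with a(1)=2, a(2)=3.
Iterating the recurrence: a(1)=2, a(2)=3, a(3)=5, a(4)=8, a(5)=13, a(6)=21, a(7)=34, a(8)=55, a(9)=89, a(10)=144, a(11)=233, a(12)=377, a(13)=610, a(14)=987, a(15)=1597, a(16)=2584, a(17)=4181, a(18)=6765, a(19)=10946, a(20)=17711, a(21)=28657, a(22)=46368, a(23)=75025, a(24)=121393, a(25)=196418, a(26)=317811, a(27)=514229, a(28)=832040, a(29)=1346269, a(30)=2178309, a(31)=3524578, a(32)=5702887, a(33)=9227465.

Final answer: 9227465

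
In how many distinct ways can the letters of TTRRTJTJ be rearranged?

Letters (J:2, R:2, T:4). Total letters: 8.
Permutations = 8!/(4! x 2! x 2!).

Final answer: 420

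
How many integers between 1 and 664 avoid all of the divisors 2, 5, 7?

|div by 2|=332, |div by 5|=132, |div by 7|=94.
|div by 2&5|=66, |div by 2&7|=47, |div by 5&7|=18, |div by all|=9.
By inclusion-exclusion, divisible by at least one: 332+132+94-66-47-18+9 = 436.
Not divisible by any: 664 - 436.

Final answer: 228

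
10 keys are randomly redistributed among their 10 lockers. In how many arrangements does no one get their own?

D(n) = (n-1)(D(n-1) + D(n-2)), D(0)=1, D(1)=0.
D(2) = 1 x (0 + 1) = 1
D(3) = 2 x (1 + 0) = 2
D(4) = 3 x (2 + 1) = 9
D(5) = 4 x (9 + 2) = 44
D(6) = 5 x (44 + 9) = 265
D(7) = 6 x (265 + 44) = 1854
D(8) = 7 x (1854 + 265) = 14833
D(9) = 8 x (14833 + 1854) = 133496
D(10) = 9 x (D(9) + D(8)) = 9 x (133496 + 14833)

Final answer: D(10) = 1334961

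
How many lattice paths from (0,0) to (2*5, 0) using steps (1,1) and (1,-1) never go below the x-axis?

Total monotonic paths to (5,5): C(10,5) = 252.
Paths that cross above y=x (reflection bijection): C(10,6) = 210.
Valid Dyck paths: 252 - 210.
(These counts are the Catalan numbers.)

Final answer: C_{5} = 42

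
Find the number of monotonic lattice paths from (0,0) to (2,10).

Each path has 2 right steps and 10 up steps in some order (12 steps total).
Choose which 10 of the 12 steps are up: C(12,10).

Final answer: C(12,10) = 66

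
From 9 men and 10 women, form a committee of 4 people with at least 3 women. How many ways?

Sum over valid woman counts:
C(10,3)C(9,1) = 1080
C(10,4)C(9,0) = 210
Total: 1080 + 210.

Final answer: 1290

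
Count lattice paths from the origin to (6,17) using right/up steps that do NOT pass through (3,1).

Total paths to (6,17): C(23,17) = 100947.
Paths through (3,1): C(4,1) x C(19,16) = 3876.
Avoiding (3,1): 100947 - 3876.

Final answer: 97071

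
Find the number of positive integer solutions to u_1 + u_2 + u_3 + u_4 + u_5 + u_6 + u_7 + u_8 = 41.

Substitute u'_i = u_i - 1 (so u'_i >= 0). Then sum u'_i = 41 - 8 = 33.
Stars and bars: C(33+8-1, 8-1) = C(40,7).

Final answer: C(40,7) = 18643560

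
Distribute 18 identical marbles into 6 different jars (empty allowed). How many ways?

Stars and bars: C(n+k-1, k-1) = C(23,5).

Final answer: C(23,5) = 33649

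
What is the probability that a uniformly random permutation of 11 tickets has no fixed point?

Derangements satisfy D(n) = (n-1)(D(n-1) + D(n-2)), starting from D(0)=1, D(1)=0.
Building up: D(2)=1, D(3)=2, D(4)=9, D(5)=44, D(6)=265, D(7)=1854, D(8)=14833, D(9)=133496, D(10)=1334961, D(11)=14684570.
Total arrangements: 11! = 39916800.
Probability = D(11)/11! = 1468457/3991680.

Final answer: D(11)/11! = 14684570/39916800 = 0.367879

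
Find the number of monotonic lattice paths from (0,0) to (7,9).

Each path has 7 right steps and 9 up steps in some order (16 steps total).
Choose which 9 of the 16 steps are up: C(16,9).

Final answer: C(16,9) = 11440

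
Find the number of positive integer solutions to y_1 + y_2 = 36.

Substitute y'_i = y_i - 1 (so y'_i >= 0). Then sum y'_i = 36 - 2 = 34.
Stars and bars: C(34+2-1, 2-1) = C(35,1).

Final answer: C(35,1) = 35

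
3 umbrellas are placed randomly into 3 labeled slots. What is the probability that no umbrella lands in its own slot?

D(n) = (n-1)(D(n-1) + D(n-2)), D(0)=1, D(1)=0.
Building up: D(2)=1, D(3)=2.
Total arrangements: 3! = 6.
Probability = D(3)/3! = 1/3.

Final answer: D(3)/3! = 2/6 = 0.333333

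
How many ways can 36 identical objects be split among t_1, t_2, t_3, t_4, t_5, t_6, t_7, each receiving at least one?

Substitute t'_i = t_i - 1 (so t'_i >= 0). Then sum t'_i = 36 - 7 = 29.
Stars and bars: C(29+7-1, 7-1) = C(35,6).

Final answer: C(35,6) = 1623160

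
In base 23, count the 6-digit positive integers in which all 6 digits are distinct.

First digit: 22 (nonzero). Second: 22 (not first). Third: 21, etc.
Total: 22 x 22 x 21 x 20 x 19 x 18.

Final answer: 69521760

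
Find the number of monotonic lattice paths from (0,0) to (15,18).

Each path has 15 right steps and 18 up steps in some order (33 steps total).
Choose which 18 of the 33 steps are up: C(33,18).

Final answer: C(33,18) = 1037158320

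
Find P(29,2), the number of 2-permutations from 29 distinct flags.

P(29,2) = 29!/(29-2)! = 29!/27!.

Final answer: P(29,2) = 812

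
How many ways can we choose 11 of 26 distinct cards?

C(26,11) = 26!/(11! x 15!).

Final answer: \binom{26}{11} = 7726160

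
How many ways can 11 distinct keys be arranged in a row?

The number of ways to arrange 11 distinct objects is 11!.

Final answer: 11! = 39916800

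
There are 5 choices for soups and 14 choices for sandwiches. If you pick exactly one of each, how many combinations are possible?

By the multiplication principle: 5 x 14.

Final answer: 70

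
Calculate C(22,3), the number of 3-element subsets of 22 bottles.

C(22,3) = 22!/(3! x (22-3)!).

Final answer: C(22,3) = 1540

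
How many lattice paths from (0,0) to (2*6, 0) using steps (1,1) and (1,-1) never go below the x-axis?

Total monotonic paths to (6,6): C(12,6) = 924.
Paths that cross above y=x (reflection bijection): C(12,7) = 792.
Valid Dyck paths: 924 - 792.
(Equivalently, C_{6} = C(12,6)/7 = 924/7.)

Final answer: C_{6} = 132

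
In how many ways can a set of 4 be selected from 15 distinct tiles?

C(15,4) = 15!/(4! x 11!).

Final answer: \binom{15}{4} = 1365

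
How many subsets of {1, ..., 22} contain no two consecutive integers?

Let a(n) count such subsets of {1, ..., n}. Either n is excluded (a(n-1) ways) or n is included, forcing n-1 out (a(n-2) ways), so a(n) = a(n-1) + a(n-2) with a(1)=2, a(2)=3.
Iterating the recurrence: a(1)=2, a(2)=3, a(3)=5, a(4)=8, a(5)=13, a(6)=21, a(7)=34, a(8)=55, a(9)=89, a(10)=144, a(11)=233, a(12)=377, a(13)=610, a(14)=987, a(15)=1597, a(16)=2584, a(17)=4181, a(18)=6765, a(19)=10946, a(20)=17711, a(21)=28657, a(22)=46368.

Final answer: 46368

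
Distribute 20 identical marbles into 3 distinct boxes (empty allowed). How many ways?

Stars and bars: C(n+k-1, k-1) = C(22,2).

Final answer: C(22,2) = 231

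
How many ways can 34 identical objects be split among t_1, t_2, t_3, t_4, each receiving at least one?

Substitute t'_i = t_i - 1 (so t'_i >= 0). Then sum t'_i = 34 - 4 = 30.
Stars and bars: C(30+4-1, 4-1) = C(33,3).

Final answer: C(33,3) = 5456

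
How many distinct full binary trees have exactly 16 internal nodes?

The structures are counted by the Catalan number C_n. Here n = 16.
C_n = C(2n,n)/(n+1), so C_{16} = C(32,16)/17 = 601080390/17.

Final answer: C_{16} = 35357670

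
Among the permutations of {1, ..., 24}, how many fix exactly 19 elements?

Choose which 19 elements are fixed: C(24,19) = 42504.
Derange the remaining 5 using D(j) = (j-1)(D(j-1) + D(j-2)), D(0)=1, D(1)=0: D(2)=1, D(3)=2, D(4)=9, D(5)=44.
Total: 42504 x 44.

Final answer: C(24,19) D(5) = 1870176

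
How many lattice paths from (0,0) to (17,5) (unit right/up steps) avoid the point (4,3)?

Total paths to (17,5): C(22,5) = 26334.
Paths through (4,3): C(7,3) x C(15,2) = 3675.
Avoiding (4,3): 26334 - 3675.

Final answer: 22659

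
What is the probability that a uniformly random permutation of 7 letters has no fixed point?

Derangements satisfy D(n) = (n-1)(D(n-1) + D(n-2)), starting from D(0)=1, D(1)=0.
Building up: D(2)=1, D(3)=2, D(4)=9, D(5)=44, D(6)=265, D(7)=1854.
Total arrangements: 7! = 5040.
Probability = D(7)/7! = 103/280.

Final answer: D(7)/7! = 1854/5040 = 0.367857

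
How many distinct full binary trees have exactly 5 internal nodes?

The structures are counted by the Catalan number C_n. Here n = 5.
C_n = C(2n,n) - C(2n,n+1), so C_{5} = C(10,5) - C(10,6) = 252 - 210.

Final answer: C_{5} = 42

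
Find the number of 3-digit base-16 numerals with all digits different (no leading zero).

The leading digit has 15 choices (anything but zero); the next has 15 (anything but the first), then 14, and so on, one fewer each time.
Total: 15 x 15 x 14.

Final answer: 3150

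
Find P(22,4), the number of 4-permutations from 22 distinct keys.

P(22,4) = 22!/(22-4)! = 22!/18!.

Final answer: P(22,4) = 175560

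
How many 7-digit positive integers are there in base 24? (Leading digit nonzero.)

Leading digit: 23 options (nonzero). Other 6 digit(s): 24 options each.
Total: 23 x 24^6.

Final answer: 4395368448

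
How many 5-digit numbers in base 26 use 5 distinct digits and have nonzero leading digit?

First digit: 25 (nonzero). Second: 25 (not first). Third: 24, etc.
Total: 25 x 25 x 24 x 23 x 22.

Final answer: 7590000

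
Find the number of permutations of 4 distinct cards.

The number of ways to arrange 4 distinct objects is 4!.

Final answer: 4! = 24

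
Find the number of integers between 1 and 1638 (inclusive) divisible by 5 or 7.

Multiples of 5: 327. Multiples of 7: 234. Of both (lcm=35): 46.
By inclusion-exclusion: 327 + 234 - 46.

Final answer: 515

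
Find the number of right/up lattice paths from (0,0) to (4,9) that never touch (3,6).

Total paths to (4,9): C(13,9) = 715.
Paths through (3,6): C(9,6) x C(4,3) = 336.
Avoiding (3,6): 715 - 336.

Final answer: 379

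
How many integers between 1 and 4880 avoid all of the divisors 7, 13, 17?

|div by 7|=697, |div by 13|=375, |div by 17|=287.
|div by 7&13|=53, |div by 7&17|=41, |div by 13&17|=22, |div by all|=3.
By inclusion-exclusion, divisible by at least one: 697+375+287-53-41-22+3 = 1246.
Not divisible by any: 4880 - 1246.

Final answer: 3634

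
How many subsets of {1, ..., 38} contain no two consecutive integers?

Let a(n) count such subsets of {1, ..., n}. Either n is excluded (a(n-1) ways) or n is included, forcing n-1 out (a(n-2) ways), so a(n) = a(n-1) + a(n-2) with a(1)=2, a(2)=3.
Building up term by term: a(1)=2, a(2)=3, a(3)=5, a(4)=8, a(5)=13, a(6)=21, a(7)=34, a(8)=55, a(9)=89, a(10)=144, a(11)=233, a(12)=377, a(13)=610, a(14)=987, a(15)=1597, a(16)=2584, a(17)=4181, a(18)=6765, a(19)=10946, a(20)=17711, a(21)=28657, a(22)=46368, a(23)=75025, a(24)=121393, a(25)=196418, a(26)=317811, a(27)=514229, a(28)=832040, a(29)=1346269, a(30)=2178309, a(31)=3524578, a(32)=5702887, a(33)=9227465, a(34)=14930352, a(35)=24157817, a(36)=39088169, a(37)=63245986, a(38)=102334155.

Final answer: 102334155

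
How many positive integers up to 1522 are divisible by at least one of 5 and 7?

Multiples of 5: 304. Multiples of 7: 217. Of both (lcm=35): 43.
By inclusion-exclusion: 304 + 217 - 43.

Final answer: 478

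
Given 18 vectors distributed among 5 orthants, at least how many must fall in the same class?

By pigeonhole with 18 objects and 5 categories: ceiling(18/5).

Final answer: 4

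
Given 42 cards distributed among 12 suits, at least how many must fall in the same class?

By pigeonhole with 42 objects and 12 categories: ceiling(42/12).

Final answer: 4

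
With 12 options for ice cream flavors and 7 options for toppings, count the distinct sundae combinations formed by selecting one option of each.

By the multiplication principle: 12 x 7.

Final answer: 84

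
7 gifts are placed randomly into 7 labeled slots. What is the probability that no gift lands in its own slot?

Derangements satisfy D(n) = (n-1)(D(n-1) + D(n-2)), starting from D(0)=1, D(1)=0.
Building up: D(2)=1, D(3)=2, D(4)=9, D(5)=44, D(6)=265, D(7)=1854.
Total arrangements: 7! = 5040.
Probability = D(7)/7! = 103/280.

Final answer: D(7)/7! = 1854/5040 = 0.367857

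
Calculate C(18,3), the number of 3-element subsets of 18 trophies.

C(18,3) = 18!/(3! x (18-3)!).

Final answer: C(18,3) = 816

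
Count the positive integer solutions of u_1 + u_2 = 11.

Substitute u'_i = u_i - 1 (so u'_i >= 0). Then sum u'_i = 11 - 2 = 9.
Stars and bars: C(9+2-1, 2-1) = C(10,1).

Final answer: C(10,1) = 10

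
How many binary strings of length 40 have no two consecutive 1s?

Classify by the final bit: ...0 gives a(n-1) strings, ...01 gives a(n-2) strings. Thus a(n) = a(n-1) + a(n-2) with a(1)=2, a(2)=3.
Iterating the recurrence: a(1)=2, a(2)=3, a(3)=5, a(4)=8, a(5)=13, a(6)=21, a(7)=34, a(8)=55, a(9)=89, a(10)=144, a(11)=233, a(12)=377, a(13)=610, a(14)=987, a(15)=1597, a(16)=2584, a(17)=4181, a(18)=6765, a(19)=10946, a(20)=17711, a(21)=28657, a(22)=46368, a(23)=75025, a(24)=121393, a(25)=196418, a(26)=317811, a(27)=514229, a(28)=832040, a(29)=1346269, a(30)=2178309, a(31)=3524578, a(32)=5702887, a(33)=9227465, a(34)=14930352, a(35)=24157817, a(36)=39088169, a(37)=63245986, a(38)=102334155, a(39)=165580141, a(40)=267914296.

Final answer: 267914296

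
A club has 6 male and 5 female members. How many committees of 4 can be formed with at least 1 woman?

Sum over valid woman counts:
C(5,1)C(6,3) = 100
C(5,2)C(6,2) = 150
C(5,3)C(6,1) = 60
C(5,4)C(6,0) = 5
Total: 100 + 150 + 60 + 5.

Final answer: 315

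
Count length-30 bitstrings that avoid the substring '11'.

Classify by the final bit: ...0 gives a(n-1) strings, ...01 gives a(n-2) strings. Thus a(n) = a(n-1) + a(n-2) with a(1)=2, a(2)=3.
Computing successive values: a(1)=2, a(2)=3, a(3)=5, a(4)=8, a(5)=13, a(6)=21, a(7)=34, a(8)=55, a(9)=89, a(10)=144, a(11)=233, a(12)=377, a(13)=610, a(14)=987, a(15)=1597, a(16)=2584, a(17)=4181, a(18)=6765, a(19)=10946, a(20)=17711, a(21)=28657, a(22)=46368, a(23)=75025, a(24)=121393, a(25)=196418, a(26)=317811, a(27)=514229, a(28)=832040, a(29)=1346269, a(30)=2178309.

Final answer: 2178309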